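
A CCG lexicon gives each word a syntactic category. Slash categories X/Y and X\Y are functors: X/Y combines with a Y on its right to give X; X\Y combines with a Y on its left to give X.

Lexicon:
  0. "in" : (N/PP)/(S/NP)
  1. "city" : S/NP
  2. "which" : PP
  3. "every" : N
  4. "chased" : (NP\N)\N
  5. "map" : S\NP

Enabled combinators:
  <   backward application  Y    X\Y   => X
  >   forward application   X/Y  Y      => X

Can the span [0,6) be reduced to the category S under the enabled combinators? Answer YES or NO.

[0,6] S   <
  [0,5] NP   <
    [0,3] N   >
      [0,2] N/PP   >
        [0,1] "in" : (N/PP)/(S/NP)
        [1,2] "city" : S/NP
      [2,3] "which" : PP
    [3,5] NP\N   <
      [3,4] "every" : N
      [4,5] "chased" : (NP\N)\N
  [5,6] "map" : S\NP

YES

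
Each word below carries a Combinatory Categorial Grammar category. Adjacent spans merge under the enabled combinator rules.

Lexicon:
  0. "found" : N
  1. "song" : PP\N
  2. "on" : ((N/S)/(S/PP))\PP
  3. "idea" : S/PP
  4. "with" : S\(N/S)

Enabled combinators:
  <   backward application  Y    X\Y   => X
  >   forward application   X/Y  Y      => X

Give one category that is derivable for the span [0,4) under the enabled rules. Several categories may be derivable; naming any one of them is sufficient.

[0,5] S   <
  [0,4] N/S   >
    [0,3] (N/S)/(S/PP)   <
      [0,2] PP   <
        [0,1] "found" : N
        [1,2] "song" : PP\N
      [2,3] "on" : ((N/S)/(S/PP))\PP
    [3,4] "idea" : S/PP
  [4,5] "with" : S\(N/S)

N/S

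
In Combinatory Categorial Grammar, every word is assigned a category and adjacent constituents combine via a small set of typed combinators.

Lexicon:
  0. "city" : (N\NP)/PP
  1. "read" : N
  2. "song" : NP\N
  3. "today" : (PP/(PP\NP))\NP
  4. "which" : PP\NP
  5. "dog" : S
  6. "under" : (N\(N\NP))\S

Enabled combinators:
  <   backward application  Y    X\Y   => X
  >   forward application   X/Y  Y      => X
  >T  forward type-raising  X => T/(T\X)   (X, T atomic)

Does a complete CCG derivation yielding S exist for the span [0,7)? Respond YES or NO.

NO

(N\NP)/PP N NP\N (PP/(PP\NP))\NP PP\NP S (N\(N\NP))\S
CKY chart[0,7] = {N, N/(N\N), NP/(NP\N), PP/(PP\N), S/(S\N)}; S ∉ chart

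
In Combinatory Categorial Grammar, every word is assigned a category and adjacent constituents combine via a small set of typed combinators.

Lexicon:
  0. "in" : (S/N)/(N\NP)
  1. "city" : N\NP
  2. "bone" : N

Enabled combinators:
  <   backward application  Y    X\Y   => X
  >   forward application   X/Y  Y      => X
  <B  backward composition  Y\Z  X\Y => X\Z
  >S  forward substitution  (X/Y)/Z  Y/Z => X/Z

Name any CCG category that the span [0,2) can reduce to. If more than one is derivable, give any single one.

[0,3] S   >
  [0,2] S/N   >
    [0,1] "in" : (S/N)/(N\NP)
    [1,2] "city" : N\NP
  [2,3] "bone" : N

S/N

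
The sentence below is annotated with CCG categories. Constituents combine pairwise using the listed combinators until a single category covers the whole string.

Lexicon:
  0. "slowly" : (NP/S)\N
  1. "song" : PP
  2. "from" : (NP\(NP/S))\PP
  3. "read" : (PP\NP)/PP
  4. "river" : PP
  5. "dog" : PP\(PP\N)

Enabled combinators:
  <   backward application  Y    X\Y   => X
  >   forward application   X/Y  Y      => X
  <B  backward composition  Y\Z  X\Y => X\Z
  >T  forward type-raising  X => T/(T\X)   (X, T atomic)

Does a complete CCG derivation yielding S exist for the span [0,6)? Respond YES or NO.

NO

(NP/S)\N PP (NP\(NP/S))\PP (PP\NP)/PP PP PP\(PP\N)
CKY chart[0,6] = {N/(N\PP), NP/(NP\PP), PP, PP/(PP\PP), S/(S\PP)}; S ∉ chart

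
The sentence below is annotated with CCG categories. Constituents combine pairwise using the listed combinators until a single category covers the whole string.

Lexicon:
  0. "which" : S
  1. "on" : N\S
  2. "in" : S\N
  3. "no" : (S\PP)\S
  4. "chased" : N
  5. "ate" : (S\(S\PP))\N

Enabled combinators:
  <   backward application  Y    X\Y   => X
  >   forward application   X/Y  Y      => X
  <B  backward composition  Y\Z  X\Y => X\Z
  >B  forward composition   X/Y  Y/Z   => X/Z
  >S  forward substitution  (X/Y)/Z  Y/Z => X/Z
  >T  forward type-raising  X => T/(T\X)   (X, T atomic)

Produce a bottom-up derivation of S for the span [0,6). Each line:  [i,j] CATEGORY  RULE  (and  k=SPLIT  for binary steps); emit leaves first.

[0,6] S   <
  [0,4] S\PP   <
    [0,3] S   <
      [0,2] N   >
        [0,1] N/(N\S)   >T
          [0,1] "which" : S
        [1,2] "on" : N\S
      [2,3] "in" : S\N
    [3,4] "no" : (S\PP)\S
  [4,6] S\(S\PP)   <
    [4,5] "chased" : N
    [5,6] "ate" : (S\(S\PP))\N

[0,1] S  lex  "which"
[0,1] N/(N\S)  >T
[1,2] N\S  lex  "on"
[0,2] N  >  k=1
[2,3] S\N  lex  "in"
[0,3] S  <  k=2
[3,4] (S\PP)\S  lex  "no"
[0,4] S\PP  <  k=3
[4,5] N  lex  "chased"
[5,6] (S\(S\PP))\N  lex  "ate"
[4,6] S\(S\PP)  <  k=5
[0,6] S  <  k=4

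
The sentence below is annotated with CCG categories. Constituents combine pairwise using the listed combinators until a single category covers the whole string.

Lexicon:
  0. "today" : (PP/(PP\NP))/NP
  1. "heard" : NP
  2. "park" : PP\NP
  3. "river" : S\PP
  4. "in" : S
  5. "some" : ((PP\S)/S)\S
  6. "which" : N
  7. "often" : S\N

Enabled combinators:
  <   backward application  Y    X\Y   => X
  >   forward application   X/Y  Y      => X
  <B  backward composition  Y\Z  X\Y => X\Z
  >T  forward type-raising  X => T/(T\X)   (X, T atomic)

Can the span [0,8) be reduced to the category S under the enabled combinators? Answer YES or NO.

(PP/(PP\NP))/NP NP PP\NP S\PP S ((PP\S)/S)\S N S\N
CKY chart[0,8] = {N/(N\PP), NP/(NP\PP), PP, PP/(PP\PP), S/(S\PP)}; S ∉ chart

NO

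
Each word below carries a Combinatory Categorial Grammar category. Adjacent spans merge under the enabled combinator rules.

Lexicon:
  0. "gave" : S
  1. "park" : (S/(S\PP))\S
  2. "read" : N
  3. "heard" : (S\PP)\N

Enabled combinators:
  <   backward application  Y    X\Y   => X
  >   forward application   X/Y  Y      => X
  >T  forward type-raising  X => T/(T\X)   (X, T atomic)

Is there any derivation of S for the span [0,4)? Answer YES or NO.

YES

[0,4] S   >
  [0,2] S/(S\PP)   <
    [0,1] "gave" : S
    [1,2] "park" : (S/(S\PP))\S
  [2,4] S\PP   <
    [2,3] "read" : N
    [3,4] "heard" : (S\PP)\N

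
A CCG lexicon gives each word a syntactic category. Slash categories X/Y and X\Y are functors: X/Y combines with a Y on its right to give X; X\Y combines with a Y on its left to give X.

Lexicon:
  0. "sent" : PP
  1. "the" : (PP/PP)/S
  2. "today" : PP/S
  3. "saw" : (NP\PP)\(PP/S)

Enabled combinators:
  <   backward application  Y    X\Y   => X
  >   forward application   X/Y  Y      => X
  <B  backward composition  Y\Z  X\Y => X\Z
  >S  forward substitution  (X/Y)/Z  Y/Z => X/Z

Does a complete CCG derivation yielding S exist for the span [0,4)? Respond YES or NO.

NO

PP (PP/PP)/S PP/S (NP\PP)\(PP/S)
CKY chart[0,4] = {NP}; S ∉ chart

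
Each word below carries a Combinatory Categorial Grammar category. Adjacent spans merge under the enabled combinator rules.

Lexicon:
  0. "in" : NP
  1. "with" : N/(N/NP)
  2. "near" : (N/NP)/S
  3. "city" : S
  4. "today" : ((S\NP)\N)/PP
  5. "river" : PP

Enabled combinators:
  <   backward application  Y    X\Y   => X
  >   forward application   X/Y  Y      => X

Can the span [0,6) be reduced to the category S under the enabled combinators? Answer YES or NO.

YES

[0,6] S   <
  [0,1] "in" : NP
  [1,6] S\NP   <
    [1,4] N   >
      [1,2] "with" : N/(N/NP)
      [2,4] N/NP   >
        [2,3] "near" : (N/NP)/S
        [3,4] "city" : S
    [4,6] (S\NP)\N   >
      [4,5] "today" : ((S\NP)\N)/PP
      [5,6] "river" : PP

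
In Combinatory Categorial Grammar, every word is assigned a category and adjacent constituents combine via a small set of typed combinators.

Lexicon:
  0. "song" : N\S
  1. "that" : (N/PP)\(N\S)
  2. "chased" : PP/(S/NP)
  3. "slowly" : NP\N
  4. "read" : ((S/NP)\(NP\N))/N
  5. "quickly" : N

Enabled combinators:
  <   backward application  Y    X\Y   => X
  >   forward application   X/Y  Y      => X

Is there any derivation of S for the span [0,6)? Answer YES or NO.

N\S (N/PP)\(N\S) PP/(S/NP) NP\N ((S/NP)\(NP\N))/N N
CKY chart[0,6] = {N}; S ∉ chart

NO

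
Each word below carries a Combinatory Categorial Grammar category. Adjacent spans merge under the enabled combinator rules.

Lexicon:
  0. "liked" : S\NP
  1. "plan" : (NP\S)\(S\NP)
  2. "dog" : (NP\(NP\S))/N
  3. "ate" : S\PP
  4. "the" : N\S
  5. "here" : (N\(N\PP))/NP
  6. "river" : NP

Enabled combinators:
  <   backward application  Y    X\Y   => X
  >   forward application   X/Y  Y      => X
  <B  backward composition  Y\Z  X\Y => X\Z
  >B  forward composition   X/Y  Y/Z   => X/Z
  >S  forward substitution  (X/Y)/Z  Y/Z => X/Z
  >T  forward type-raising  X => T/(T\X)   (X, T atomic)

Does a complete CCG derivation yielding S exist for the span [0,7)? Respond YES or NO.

S\NP (NP\S)\(S\NP) (NP\(NP\S))/N S\PP N\S (N\(N\PP))/NP NP
CKY chart[0,7] = {N/(N\NP), NP, NP/(NP\NP), PP/(PP\NP), S/(S\NP)}; S ∉ chart

NO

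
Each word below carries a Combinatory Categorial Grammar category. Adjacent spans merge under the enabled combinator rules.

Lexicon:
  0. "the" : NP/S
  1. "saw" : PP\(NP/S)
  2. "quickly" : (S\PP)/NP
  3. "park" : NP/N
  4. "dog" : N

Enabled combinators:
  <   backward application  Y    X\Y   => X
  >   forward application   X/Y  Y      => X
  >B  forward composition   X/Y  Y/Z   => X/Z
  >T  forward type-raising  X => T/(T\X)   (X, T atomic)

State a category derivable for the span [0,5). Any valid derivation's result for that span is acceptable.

S

[0,5] S   <
  [0,2] PP   <
    [0,1] "the" : NP/S
    [1,2] "saw" : PP\(NP/S)
  [2,5] S\PP   >
    [2,3] "quickly" : (S\PP)/NP
    [3,5] NP   >
      [3,4] "park" : NP/N
      [4,5] "dog" : N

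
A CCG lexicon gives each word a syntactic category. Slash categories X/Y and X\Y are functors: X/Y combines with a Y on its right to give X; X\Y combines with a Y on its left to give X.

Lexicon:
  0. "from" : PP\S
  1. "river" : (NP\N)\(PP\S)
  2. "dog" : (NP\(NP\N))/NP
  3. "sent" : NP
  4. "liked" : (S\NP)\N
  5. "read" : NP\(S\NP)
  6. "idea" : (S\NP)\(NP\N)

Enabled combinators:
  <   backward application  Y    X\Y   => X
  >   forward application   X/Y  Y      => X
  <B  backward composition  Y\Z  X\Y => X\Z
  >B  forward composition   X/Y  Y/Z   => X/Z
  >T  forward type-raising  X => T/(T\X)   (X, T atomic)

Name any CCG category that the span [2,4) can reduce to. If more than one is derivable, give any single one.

NP\(NP\N)

[0,7] S   <
  [0,4] NP   <
    [0,2] NP\N   <
      [0,1] "from" : PP\S
      [1,2] "river" : (NP\N)\(PP\S)
    [2,4] NP\(NP\N)   >
      [2,3] "dog" : (NP\(NP\N))/NP
      [3,4] "sent" : NP
  [4,7] S\NP   <
    [4,6] NP\N   <B
      [4,5] "liked" : (S\NP)\N
      [5,6] "read" : NP\(S\NP)
    [6,7] "idea" : (S\NP)\(NP\N)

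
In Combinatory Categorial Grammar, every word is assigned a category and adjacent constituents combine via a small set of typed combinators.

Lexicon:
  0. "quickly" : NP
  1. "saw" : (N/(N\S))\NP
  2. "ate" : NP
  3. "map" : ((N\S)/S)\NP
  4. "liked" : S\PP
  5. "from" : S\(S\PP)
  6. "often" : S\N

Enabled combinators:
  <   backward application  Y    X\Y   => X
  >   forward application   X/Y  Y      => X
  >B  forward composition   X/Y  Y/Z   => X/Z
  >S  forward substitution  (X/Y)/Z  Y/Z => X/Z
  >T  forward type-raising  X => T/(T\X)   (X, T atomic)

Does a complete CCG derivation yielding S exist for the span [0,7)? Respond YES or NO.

[0,7] S   <
  [0,6] N   >
    [0,2] N/(N\S)   <
      [0,1] "quickly" : NP
      [1,2] "saw" : (N/(N\S))\NP
    [2,6] N\S   >
      [2,4] (N\S)/S   <
        [2,3] "ate" : NP
        [3,4] "map" : ((N\S)/S)\NP
      [4,6] S   <
        [4,5] "liked" : S\PP
        [5,6] "from" : S\(S\PP)
  [6,7] "often" : S\N

YES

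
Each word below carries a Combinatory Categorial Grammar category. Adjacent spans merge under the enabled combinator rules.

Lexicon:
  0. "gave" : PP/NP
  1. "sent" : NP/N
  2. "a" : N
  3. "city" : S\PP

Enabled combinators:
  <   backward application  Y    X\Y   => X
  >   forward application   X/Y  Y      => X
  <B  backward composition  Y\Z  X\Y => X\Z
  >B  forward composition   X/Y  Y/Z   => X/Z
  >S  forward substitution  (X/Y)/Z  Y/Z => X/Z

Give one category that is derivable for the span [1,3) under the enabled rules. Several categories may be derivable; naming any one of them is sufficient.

[0,4] S   <
  [0,3] PP   >
    [0,1] "gave" : PP/NP
    [1,3] NP   >
      [1,2] "sent" : NP/N
      [2,3] "a" : N
  [3,4] "city" : S\PP

NP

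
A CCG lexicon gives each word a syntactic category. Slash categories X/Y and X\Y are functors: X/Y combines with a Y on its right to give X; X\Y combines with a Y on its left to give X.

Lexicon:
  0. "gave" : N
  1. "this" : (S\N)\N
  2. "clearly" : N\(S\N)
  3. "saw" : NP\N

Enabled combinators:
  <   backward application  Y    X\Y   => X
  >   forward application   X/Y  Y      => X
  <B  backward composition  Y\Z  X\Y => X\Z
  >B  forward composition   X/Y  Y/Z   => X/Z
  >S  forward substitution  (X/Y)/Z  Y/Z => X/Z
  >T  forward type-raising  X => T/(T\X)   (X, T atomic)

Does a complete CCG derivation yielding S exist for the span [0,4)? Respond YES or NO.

N (S\N)\N N\(S\N) NP\N
CKY chart[0,4] = {N/(N\NP), NP, NP/(NP\NP), PP/(PP\NP), S/(S\NP)}; S ∉ chart

NO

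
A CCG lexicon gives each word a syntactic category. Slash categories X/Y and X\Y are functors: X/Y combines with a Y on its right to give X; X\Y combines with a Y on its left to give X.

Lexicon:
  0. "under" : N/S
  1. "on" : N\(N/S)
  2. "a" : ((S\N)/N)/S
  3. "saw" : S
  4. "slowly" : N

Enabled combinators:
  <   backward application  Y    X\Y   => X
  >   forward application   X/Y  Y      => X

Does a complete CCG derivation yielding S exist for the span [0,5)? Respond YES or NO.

[0,5] S   <
  [0,2] N   <
    [0,1] "under" : N/S
    [1,2] "on" : N\(N/S)
  [2,5] S\N   >
    [2,4] (S\N)/N   >
      [2,3] "a" : ((S\N)/N)/S
      [3,4] "saw" : S
    [4,5] "slowly" : N

YES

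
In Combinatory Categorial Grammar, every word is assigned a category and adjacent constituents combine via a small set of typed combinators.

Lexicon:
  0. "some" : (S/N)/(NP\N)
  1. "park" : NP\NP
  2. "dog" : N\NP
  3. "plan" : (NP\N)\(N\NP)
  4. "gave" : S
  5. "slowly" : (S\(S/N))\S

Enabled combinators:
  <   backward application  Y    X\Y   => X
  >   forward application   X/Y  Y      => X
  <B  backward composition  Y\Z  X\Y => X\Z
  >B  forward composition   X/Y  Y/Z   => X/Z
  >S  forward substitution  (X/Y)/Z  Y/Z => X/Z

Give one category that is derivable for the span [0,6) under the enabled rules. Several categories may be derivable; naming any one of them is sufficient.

S

[0,6] S   <
  [0,4] S/N   >
    [0,1] "some" : (S/N)/(NP\N)
    [1,4] NP\N   <
      [1,3] N\NP   <B
        [1,2] "park" : NP\NP
        [2,3] "dog" : N\NP
      [3,4] "plan" : (NP\N)\(N\NP)
  [4,6] S\(S/N)   <
    [4,5] "gave" : S
    [5,6] "slowly" : (S\(S/N))\S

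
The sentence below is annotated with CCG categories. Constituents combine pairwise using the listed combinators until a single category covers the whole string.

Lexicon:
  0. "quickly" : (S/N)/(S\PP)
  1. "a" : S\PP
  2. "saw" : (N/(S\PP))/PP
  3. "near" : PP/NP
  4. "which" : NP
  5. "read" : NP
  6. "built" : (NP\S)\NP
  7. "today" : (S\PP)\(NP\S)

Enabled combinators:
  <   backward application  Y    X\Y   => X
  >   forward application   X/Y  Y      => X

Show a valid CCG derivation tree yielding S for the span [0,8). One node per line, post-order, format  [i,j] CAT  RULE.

[0,8] S   >
  [0,2] S/N   >
    [0,1] "quickly" : (S/N)/(S\PP)
    [1,2] "a" : S\PP
  [2,8] N   >
    [2,5] N/(S\PP)   >
      [2,3] "saw" : (N/(S\PP))/PP
      [3,5] PP   >
        [3,4] "near" : PP/NP
        [4,5] "which" : NP
    [5,8] S\PP   <
      [5,7] NP\S   <
        [5,6] "read" : NP
        [6,7] "built" : (NP\S)\NP
      [7,8] "today" : (S\PP)\(NP\S)

[0,1] (S/N)/(S\PP)  lex  "quickly"
[1,2] S\PP  lex  "a"
[0,2] S/N  >  k=1
[2,3] (N/(S\PP))/PP  lex  "saw"
[3,4] PP/NP  lex  "near"
[4,5] NP  lex  "which"
[3,5] PP  >  k=4
[2,5] N/(S\PP)  >  k=3
[5,6] NP  lex  "read"
[6,7] (NP\S)\NP  lex  "built"
[5,7] NP\S  <  k=6
[7,8] (S\PP)\(NP\S)  lex  "today"
[5,8] S\PP  <  k=7
[2,8] N  >  k=5
[0,8] S  >  k=2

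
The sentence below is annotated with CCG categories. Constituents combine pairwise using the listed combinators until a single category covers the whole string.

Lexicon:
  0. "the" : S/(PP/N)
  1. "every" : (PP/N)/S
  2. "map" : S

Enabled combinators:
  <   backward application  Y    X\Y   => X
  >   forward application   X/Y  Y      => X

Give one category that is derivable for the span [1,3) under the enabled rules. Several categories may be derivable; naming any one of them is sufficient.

[0,3] S   >
  [0,1] "the" : S/(PP/N)
  [1,3] PP/N   >
    [1,2] "every" : (PP/N)/S
    [2,3] "map" : S

PP/N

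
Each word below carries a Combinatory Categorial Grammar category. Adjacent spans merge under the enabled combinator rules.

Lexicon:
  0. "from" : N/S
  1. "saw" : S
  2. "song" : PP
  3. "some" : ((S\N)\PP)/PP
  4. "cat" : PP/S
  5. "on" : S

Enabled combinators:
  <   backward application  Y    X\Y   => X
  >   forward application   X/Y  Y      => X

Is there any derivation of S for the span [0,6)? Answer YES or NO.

YES

[0,6] S   <
  [0,2] N   >
    [0,1] "from" : N/S
    [1,2] "saw" : S
  [2,6] S\N   <
    [2,3] "song" : PP
    [3,6] (S\N)\PP   >
      [3,4] "some" : ((S\N)\PP)/PP
      [4,6] PP   >
        [4,5] "cat" : PP/S
        [5,6] "on" : S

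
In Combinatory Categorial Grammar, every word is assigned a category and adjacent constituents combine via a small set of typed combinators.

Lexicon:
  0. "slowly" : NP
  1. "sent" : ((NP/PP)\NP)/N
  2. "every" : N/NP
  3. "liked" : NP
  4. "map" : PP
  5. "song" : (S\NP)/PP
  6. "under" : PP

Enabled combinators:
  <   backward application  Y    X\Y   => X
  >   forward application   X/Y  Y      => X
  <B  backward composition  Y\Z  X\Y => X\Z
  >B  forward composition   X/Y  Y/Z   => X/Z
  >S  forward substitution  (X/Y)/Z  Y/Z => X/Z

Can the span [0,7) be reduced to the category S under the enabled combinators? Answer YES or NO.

[0,7] S   <
  [0,5] NP   >
    [0,4] NP/PP   <
      [0,1] "slowly" : NP
      [1,4] (NP/PP)\NP   >
        [1,2] "sent" : ((NP/PP)\NP)/N
        [2,4] N   >
          [2,3] "every" : N/NP
          [3,4] "liked" : NP
    [4,5] "map" : PP
  [5,7] S\NP   >
    [5,6] "song" : (S\NP)/PP
    [6,7] "under" : PP

YES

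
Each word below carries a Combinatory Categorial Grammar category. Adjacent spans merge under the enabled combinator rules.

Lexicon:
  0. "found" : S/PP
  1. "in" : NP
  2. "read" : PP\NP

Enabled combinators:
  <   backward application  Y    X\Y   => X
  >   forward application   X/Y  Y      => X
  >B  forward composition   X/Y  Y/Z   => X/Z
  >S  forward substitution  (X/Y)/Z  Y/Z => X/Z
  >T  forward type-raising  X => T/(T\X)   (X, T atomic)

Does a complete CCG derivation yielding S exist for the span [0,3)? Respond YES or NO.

YES

[0,3] S   >
  [0,1] "found" : S/PP
  [1,3] PP   <
    [1,2] "in" : NP
    [2,3] "read" : PP\NP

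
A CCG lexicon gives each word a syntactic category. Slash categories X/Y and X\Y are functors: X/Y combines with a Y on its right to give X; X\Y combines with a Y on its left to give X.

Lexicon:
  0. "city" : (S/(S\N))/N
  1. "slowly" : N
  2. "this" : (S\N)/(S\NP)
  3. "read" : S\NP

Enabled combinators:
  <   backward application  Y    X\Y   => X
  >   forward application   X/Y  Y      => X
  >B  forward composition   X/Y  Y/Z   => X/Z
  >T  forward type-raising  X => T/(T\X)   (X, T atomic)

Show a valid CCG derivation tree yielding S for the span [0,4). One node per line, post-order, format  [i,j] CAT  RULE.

[0,4] S   >
  [0,2] S/(S\N)   >
    [0,1] "city" : (S/(S\N))/N
    [1,2] "slowly" : N
  [2,4] S\N   >
    [2,3] "this" : (S\N)/(S\NP)
    [3,4] "read" : S\NP

[0,1] (S/(S\N))/N  lex  "city"
[1,2] N  lex  "slowly"
[0,2] S/(S\N)  >  k=1
[2,3] (S\N)/(S\NP)  lex  "this"
[3,4] S\NP  lex  "read"
[2,4] S\N  >  k=3
[0,4] S  >  k=2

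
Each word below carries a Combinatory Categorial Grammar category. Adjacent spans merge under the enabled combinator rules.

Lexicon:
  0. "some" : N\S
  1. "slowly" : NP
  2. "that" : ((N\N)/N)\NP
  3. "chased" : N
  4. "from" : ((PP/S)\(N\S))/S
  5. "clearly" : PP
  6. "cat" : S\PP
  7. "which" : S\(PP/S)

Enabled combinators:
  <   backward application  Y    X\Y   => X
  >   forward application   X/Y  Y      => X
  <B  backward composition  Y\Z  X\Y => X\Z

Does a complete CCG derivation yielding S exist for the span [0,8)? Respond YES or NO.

YES

[0,8] S   <
  [0,7] PP/S   <
    [0,4] N\S   <B
      [0,1] "some" : N\S
      [1,4] N\N   >
        [1,3] (N\N)/N   <
          [1,2] "slowly" : NP
          [2,3] "that" : ((N\N)/N)\NP
        [3,4] "chased" : N
    [4,7] (PP/S)\(N\S)   >
      [4,5] "from" : ((PP/S)\(N\S))/S
      [5,7] S   <
        [5,6] "clearly" : PP
        [6,7] "cat" : S\PP
  [7,8] "which" : S\(PP/S)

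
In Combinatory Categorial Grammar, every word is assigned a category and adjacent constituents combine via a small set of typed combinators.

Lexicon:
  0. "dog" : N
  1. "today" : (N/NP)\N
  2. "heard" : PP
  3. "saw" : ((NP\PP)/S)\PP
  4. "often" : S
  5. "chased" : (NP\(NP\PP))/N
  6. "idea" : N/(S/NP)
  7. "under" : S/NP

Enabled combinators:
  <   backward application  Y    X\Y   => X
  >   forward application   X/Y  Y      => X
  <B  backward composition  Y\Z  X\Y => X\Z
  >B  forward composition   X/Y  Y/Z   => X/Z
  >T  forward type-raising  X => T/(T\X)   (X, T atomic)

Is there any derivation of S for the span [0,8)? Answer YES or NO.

N (N/NP)\N PP ((NP\PP)/S)\PP S (NP\(NP\PP))/N N/(S/NP) S/NP
CKY chart[0,8] = {N, N/(NP\NP), N/(N\N), NP/(NP\N), PP/(PP\N), S/(S\N)}; S ∉ chart

NO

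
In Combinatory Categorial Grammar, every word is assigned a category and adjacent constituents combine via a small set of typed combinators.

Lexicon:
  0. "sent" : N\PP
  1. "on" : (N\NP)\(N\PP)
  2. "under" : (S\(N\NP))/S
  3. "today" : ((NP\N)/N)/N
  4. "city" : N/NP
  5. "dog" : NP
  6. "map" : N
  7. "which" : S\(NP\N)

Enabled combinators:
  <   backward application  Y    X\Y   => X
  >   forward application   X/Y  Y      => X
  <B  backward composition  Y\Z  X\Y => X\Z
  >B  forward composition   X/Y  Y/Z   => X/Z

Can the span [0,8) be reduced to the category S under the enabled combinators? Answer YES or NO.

[0,8] S   <
  [0,2] N\NP   <
    [0,1] "sent" : N\PP
    [1,2] "on" : (N\NP)\(N\PP)
  [2,8] S\(N\NP)   >
    [2,3] "under" : (S\(N\NP))/S
    [3,8] S   <
      [3,7] NP\N   >
        [3,6] (NP\N)/N   >
          [3,4] "today" : ((NP\N)/N)/N
          [4,6] N   >
            [4,5] "city" : N/NP
            [5,6] "dog" : NP
        [6,7] "map" : N
      [7,8] "which" : S\(NP\N)

YES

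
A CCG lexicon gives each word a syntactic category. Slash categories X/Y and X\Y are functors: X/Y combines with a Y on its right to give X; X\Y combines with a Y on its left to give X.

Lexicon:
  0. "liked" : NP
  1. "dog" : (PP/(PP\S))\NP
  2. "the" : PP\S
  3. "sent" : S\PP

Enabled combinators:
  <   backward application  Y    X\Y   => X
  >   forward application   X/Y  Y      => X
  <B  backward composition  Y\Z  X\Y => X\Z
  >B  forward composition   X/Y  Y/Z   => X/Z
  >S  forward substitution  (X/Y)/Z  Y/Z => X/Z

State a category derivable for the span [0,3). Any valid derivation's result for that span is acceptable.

[0,4] S   <
  [0,3] PP   >
    [0,2] PP/(PP\S)   <
      [0,1] "liked" : NP
      [1,2] "dog" : (PP/(PP\S))\NP
    [2,3] "the" : PP\S
  [3,4] "sent" : S\PP

PP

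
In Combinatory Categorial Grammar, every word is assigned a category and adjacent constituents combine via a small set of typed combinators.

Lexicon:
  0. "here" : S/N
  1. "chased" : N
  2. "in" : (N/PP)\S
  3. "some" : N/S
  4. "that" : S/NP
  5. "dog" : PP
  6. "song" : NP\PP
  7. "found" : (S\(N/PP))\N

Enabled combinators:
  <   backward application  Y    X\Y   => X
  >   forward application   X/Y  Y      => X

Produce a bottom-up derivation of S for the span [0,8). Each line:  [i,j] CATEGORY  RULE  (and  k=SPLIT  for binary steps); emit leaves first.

[0,1] S/N  lex  "here"
[1,2] N  lex  "chased"
[0,2] S  >  k=1
[2,3] (N/PP)\S  lex  "in"
[0,3] N/PP  <  k=2
[3,4] N/S  lex  "some"
[4,5] S/NP  lex  "that"
[5,6] PP  lex  "dog"
[6,7] NP\PP  lex  "song"
[5,7] NP  <  k=6
[4,7] S  >  k=5
[3,7] N  >  k=4
[7,8] (S\(N/PP))\N  lex  "found"
[3,8] S\(N/PP)  <  k=7
[0,8] S  <  k=3

[0,8] S   <
  [0,3] N/PP   <
    [0,2] S   >
      [0,1] "here" : S/N
      [1,2] "chased" : N
    [2,3] "in" : (N/PP)\S
  [3,8] S\(N/PP)   <
    [3,7] N   >
      [3,4] "some" : N/S
      [4,7] S   >
        [4,5] "that" : S/NP
        [5,7] NP   <
          [5,6] "dog" : PP
          [6,7] "song" : NP\PP
    [7,8] "found" : (S\(N/PP))\N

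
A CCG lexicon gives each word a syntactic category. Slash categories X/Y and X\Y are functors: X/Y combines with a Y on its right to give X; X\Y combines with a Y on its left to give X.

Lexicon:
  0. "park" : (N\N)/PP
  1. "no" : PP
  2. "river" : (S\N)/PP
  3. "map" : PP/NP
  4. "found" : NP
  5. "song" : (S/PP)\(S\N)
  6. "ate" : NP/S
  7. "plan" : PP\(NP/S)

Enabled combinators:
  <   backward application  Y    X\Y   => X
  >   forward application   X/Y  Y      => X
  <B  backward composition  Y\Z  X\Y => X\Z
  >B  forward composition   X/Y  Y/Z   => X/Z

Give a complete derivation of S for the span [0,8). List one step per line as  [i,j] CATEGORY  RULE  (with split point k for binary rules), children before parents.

[0,1] (N\N)/PP  lex  "park"
[1,2] PP  lex  "no"
[0,2] N\N  >  k=1
[2,3] (S\N)/PP  lex  "river"
[3,4] PP/NP  lex  "map"
[4,5] NP  lex  "found"
[3,5] PP  >  k=4
[2,5] S\N  >  k=3
[0,5] S\N  <B  k=2
[5,6] (S/PP)\(S\N)  lex  "song"
[0,6] S/PP  <  k=5
[6,7] NP/S  lex  "ate"
[7,8] PP\(NP/S)  lex  "plan"
[6,8] PP  <  k=7
[0,8] S  >  k=6

[0,8] S   >
  [0,6] S/PP   <
    [0,5] S\N   <B
      [0,2] N\N   >
        [0,1] "park" : (N\N)/PP
        [1,2] "no" : PP
      [2,5] S\N   >
        [2,3] "river" : (S\N)/PP
        [3,5] PP   >
          [3,4] "map" : PP/NP
          [4,5] "found" : NP
    [5,6] "song" : (S/PP)\(S\N)
  [6,8] PP   <
    [6,7] "ate" : NP/S
    [7,8] "plan" : PP\(NP/S)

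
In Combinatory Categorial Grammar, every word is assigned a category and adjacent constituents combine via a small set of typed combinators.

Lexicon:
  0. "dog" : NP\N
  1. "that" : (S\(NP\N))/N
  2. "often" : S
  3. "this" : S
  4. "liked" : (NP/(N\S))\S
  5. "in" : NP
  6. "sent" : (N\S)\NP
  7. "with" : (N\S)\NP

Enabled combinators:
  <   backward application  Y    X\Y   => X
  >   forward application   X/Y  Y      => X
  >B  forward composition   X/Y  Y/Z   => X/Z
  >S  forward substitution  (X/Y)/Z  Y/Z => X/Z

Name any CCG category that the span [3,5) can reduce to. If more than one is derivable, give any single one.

[0,8] S   <
  [0,1] "dog" : NP\N
  [1,8] S\(NP\N)   >
    [1,2] "that" : (S\(NP\N))/N
    [2,8] N   <
      [2,3] "often" : S
      [3,8] N\S   <
        [3,7] NP   >
          [3,5] NP/(N\S)   <
            [3,4] "this" : S
            [4,5] "liked" : (NP/(N\S))\S
          [5,7] N\S   <
            [5,6] "in" : NP
            [6,7] "sent" : (N\S)\NP
        [7,8] "with" : (N\S)\NP

NP/(N\S)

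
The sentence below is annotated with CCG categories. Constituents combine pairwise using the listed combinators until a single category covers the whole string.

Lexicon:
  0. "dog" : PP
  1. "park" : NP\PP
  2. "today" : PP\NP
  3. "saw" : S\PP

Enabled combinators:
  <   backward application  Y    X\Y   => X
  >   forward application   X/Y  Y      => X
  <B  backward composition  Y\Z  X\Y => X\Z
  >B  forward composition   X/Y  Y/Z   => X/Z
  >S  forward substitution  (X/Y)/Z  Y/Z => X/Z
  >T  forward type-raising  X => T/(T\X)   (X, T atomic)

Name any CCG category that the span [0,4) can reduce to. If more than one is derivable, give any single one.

S

[0,4] S   <
  [0,1] "dog" : PP
  [1,4] S\PP   <B
    [1,3] PP\PP   <B
      [1,2] "park" : NP\PP
      [2,3] "today" : PP\NP
    [3,4] "saw" : S\PP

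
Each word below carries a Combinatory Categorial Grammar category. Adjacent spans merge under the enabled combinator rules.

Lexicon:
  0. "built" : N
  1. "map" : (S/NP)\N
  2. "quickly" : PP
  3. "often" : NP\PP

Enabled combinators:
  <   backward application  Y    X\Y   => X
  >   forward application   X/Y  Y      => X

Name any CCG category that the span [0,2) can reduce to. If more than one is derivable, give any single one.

[0,4] S   >
  [0,2] S/NP   <
    [0,1] "built" : N
    [1,2] "map" : (S/NP)\N
  [2,4] NP   <
    [2,3] "quickly" : PP
    [3,4] "often" : NP\PP

S/NP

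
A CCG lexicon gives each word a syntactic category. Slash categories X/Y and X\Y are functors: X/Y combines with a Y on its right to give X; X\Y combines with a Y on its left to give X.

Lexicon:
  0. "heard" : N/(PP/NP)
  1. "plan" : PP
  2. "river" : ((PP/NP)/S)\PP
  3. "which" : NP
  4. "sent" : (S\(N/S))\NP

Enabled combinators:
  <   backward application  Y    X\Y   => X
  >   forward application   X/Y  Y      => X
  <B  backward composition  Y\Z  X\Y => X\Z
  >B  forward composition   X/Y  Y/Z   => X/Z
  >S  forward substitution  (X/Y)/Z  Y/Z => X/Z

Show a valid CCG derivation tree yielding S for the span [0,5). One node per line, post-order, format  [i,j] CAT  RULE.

[0,1] N/(PP/NP)  lex  "heard"
[1,2] PP  lex  "plan"
[2,3] ((PP/NP)/S)\PP  lex  "river"
[1,3] (PP/NP)/S  <  k=2
[0,3] N/S  >B  k=1
[3,4] NP  lex  "which"
[4,5] (S\(N/S))\NP  lex  "sent"
[3,5] S\(N/S)  <  k=4
[0,5] S  <  k=3

[0,5] S   <
  [0,3] N/S   >B
    [0,1] "heard" : N/(PP/NP)
    [1,3] (PP/NP)/S   <
      [1,2] "plan" : PP
      [2,3] "river" : ((PP/NP)/S)\PP
  [3,5] S\(N/S)   <
    [3,4] "which" : NP
    [4,5] "sent" : (S\(N/S))\NP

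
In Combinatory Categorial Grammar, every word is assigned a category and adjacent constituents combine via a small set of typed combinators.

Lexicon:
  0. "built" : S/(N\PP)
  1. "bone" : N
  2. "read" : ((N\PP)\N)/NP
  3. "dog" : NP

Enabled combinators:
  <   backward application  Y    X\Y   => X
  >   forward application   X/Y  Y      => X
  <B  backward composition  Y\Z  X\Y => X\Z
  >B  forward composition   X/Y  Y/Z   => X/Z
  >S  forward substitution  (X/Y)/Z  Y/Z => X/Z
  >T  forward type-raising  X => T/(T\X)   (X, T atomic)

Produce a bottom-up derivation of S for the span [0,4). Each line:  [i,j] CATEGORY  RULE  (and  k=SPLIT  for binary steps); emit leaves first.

[0,4] S   >
  [0,1] "built" : S/(N\PP)
  [1,4] N\PP   <
    [1,2] "bone" : N
    [2,4] (N\PP)\N   >
      [2,3] "read" : ((N\PP)\N)/NP
      [3,4] "dog" : NP

[0,1] S/(N\PP)  lex  "built"
[1,2] N  lex  "bone"
[2,3] ((N\PP)\N)/NP  lex  "read"
[3,4] NP  lex  "dog"
[2,4] (N\PP)\N  >  k=3
[1,4] N\PP  <  k=2
[0,4] S  >  k=1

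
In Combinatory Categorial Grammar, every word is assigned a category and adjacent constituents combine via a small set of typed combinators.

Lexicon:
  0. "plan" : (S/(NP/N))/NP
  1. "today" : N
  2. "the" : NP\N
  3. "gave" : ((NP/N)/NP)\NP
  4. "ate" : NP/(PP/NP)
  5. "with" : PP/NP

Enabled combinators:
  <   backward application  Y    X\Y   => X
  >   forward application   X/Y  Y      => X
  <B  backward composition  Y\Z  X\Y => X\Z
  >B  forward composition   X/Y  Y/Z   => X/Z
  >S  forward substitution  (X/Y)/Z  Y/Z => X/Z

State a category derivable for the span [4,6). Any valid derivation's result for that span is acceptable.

[0,6] S   >
  [0,4] S/NP   >S
    [0,1] "plan" : (S/(NP/N))/NP
    [1,4] (NP/N)/NP   <
      [1,3] NP   <
        [1,2] "today" : N
        [2,3] "the" : NP\N
      [3,4] "gave" : ((NP/N)/NP)\NP
  [4,6] NP   >
    [4,5] "ate" : NP/(PP/NP)
    [5,6] "with" : PP/NP

NP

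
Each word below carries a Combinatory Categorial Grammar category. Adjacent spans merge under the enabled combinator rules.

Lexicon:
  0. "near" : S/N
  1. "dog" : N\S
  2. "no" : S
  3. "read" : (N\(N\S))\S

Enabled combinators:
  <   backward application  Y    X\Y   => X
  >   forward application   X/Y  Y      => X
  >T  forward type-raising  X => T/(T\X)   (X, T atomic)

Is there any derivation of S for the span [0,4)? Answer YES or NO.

YES

[0,4] S   >
  [0,1] "near" : S/N
  [1,4] N   <
    [1,2] "dog" : N\S
    [2,4] N\(N\S)   <
      [2,3] "no" : S
      [3,4] "read" : (N\(N\S))\S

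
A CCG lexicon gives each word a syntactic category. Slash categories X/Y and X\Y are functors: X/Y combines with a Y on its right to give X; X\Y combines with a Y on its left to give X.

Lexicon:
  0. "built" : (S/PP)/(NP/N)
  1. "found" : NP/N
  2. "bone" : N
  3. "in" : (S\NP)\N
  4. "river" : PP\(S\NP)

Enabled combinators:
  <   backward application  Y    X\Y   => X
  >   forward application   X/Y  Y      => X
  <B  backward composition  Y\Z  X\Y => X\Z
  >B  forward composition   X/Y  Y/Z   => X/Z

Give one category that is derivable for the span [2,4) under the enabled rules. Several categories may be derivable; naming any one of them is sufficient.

[0,5] S   >
  [0,2] S/PP   >
    [0,1] "built" : (S/PP)/(NP/N)
    [1,2] "found" : NP/N
  [2,5] PP   <
    [2,4] S\NP   <
      [2,3] "bone" : N
      [3,4] "in" : (S\NP)\N
    [4,5] "river" : PP\(S\NP)

S\NP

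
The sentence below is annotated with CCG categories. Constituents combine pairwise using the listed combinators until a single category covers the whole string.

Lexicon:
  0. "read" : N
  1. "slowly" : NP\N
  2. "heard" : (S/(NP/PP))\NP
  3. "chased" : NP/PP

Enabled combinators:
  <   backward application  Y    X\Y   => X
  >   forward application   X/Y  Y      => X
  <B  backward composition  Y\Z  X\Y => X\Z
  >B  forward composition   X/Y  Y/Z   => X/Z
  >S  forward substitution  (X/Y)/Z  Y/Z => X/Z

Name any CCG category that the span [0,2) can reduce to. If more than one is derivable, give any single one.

[0,4] S   >
  [0,3] S/(NP/PP)   <
    [0,2] NP   <
      [0,1] "read" : N
      [1,2] "slowly" : NP\N
    [2,3] "heard" : (S/(NP/PP))\NP
  [3,4] "chased" : NP/PP

NP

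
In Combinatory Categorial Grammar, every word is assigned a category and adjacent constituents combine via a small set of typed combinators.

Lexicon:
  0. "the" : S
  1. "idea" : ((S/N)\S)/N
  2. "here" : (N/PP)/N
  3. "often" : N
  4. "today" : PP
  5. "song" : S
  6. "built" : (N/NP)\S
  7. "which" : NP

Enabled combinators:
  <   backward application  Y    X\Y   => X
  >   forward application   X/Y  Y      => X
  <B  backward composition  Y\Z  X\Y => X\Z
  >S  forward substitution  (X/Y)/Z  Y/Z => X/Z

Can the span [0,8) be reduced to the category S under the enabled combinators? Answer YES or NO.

YES

[0,8] S   >
  [0,5] S/N   <
    [0,1] "the" : S
    [1,5] (S/N)\S   >
      [1,2] "idea" : ((S/N)\S)/N
      [2,5] N   >
        [2,4] N/PP   >
          [2,3] "here" : (N/PP)/N
          [3,4] "often" : N
        [4,5] "today" : PP
  [5,8] N   >
    [5,7] N/NP   <
      [5,6] "song" : S
      [6,7] "built" : (N/NP)\S
    [7,8] "which" : NP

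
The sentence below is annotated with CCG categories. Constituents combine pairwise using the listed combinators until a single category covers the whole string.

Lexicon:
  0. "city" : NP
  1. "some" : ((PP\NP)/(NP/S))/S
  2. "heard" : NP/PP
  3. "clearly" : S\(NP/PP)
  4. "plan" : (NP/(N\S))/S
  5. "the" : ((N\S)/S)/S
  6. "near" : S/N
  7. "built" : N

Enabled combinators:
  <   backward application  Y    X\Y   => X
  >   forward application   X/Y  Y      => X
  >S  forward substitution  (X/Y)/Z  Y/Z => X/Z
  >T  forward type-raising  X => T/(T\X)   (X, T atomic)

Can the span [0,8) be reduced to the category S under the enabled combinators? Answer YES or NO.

NO

NP ((PP\NP)/(NP/S))/S NP/PP S\(NP/PP) (NP/(N\S))/S ((N\S)/S)/S S/N N
CKY chart[0,8] = {N/(N\PP), NP/(NP\PP), PP, PP/(PP\PP), S/(S\PP)}; S ∉ chart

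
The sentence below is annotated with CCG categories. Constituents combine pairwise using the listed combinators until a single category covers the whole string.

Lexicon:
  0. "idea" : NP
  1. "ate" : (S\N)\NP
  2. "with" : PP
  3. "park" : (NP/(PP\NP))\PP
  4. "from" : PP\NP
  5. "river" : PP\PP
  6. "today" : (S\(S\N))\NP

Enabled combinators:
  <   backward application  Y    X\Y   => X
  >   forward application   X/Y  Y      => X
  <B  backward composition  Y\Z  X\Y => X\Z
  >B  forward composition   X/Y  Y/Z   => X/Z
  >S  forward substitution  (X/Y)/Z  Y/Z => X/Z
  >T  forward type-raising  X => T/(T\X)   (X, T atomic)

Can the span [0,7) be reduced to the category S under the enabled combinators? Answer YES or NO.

YES

[0,7] S   <
  [0,2] S\N   <
    [0,1] "idea" : NP
    [1,2] "ate" : (S\N)\NP
  [2,7] S\(S\N)   <
    [2,6] NP   >
      [2,4] NP/(PP\NP)   <
        [2,3] "with" : PP
        [3,4] "park" : (NP/(PP\NP))\PP
      [4,6] PP\NP   <B
        [4,5] "from" : PP\NP
        [5,6] "river" : PP\PP
    [6,7] "today" : (S\(S\N))\NP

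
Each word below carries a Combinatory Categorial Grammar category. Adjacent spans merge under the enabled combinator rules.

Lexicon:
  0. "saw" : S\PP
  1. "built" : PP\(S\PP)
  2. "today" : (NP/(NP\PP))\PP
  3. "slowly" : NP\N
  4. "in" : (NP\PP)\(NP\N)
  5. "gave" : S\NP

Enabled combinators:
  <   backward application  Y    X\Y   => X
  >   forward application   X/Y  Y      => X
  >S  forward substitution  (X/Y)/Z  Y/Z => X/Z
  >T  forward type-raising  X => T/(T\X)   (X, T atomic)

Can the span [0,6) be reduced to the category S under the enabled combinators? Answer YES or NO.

YES

[0,6] S   <
  [0,5] NP   >
    [0,3] NP/(NP\PP)   <
      [0,2] PP   <
        [0,1] "saw" : S\PP
        [1,2] "built" : PP\(S\PP)
      [2,3] "today" : (NP/(NP\PP))\PP
    [3,5] NP\PP   <
      [3,4] "slowly" : NP\N
      [4,5] "in" : (NP\PP)\(NP\N)
  [5,6] "gave" : S\NP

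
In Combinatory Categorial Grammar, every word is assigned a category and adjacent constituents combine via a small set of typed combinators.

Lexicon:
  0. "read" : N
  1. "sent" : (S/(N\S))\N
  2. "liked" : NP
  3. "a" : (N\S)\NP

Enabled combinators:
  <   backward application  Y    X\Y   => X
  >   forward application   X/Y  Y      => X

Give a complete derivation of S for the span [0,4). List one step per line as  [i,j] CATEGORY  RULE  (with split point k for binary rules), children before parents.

[0,1] N  lex  "read"
[1,2] (S/(N\S))\N  lex  "sent"
[0,2] S/(N\S)  <  k=1
[2,3] NP  lex  "liked"
[3,4] (N\S)\NP  lex  "a"
[2,4] N\S  <  k=3
[0,4] S  >  k=2

[0,4] S   >
  [0,2] S/(N\S)   <
    [0,1] "read" : N
    [1,2] "sent" : (S/(N\S))\N
  [2,4] N\S   <
    [2,3] "liked" : NP
    [3,4] "a" : (N\S)\NP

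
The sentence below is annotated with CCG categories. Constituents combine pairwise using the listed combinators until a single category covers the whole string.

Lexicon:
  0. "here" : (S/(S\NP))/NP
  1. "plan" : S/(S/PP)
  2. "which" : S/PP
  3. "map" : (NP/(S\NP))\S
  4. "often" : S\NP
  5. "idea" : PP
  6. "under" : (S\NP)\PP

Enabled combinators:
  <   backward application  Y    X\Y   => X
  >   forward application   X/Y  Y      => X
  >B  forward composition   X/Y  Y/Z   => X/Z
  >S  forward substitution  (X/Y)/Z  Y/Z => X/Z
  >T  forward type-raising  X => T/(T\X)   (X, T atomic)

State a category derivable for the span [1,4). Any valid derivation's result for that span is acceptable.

[0,7] S   >
  [0,5] S/(S\NP)   >
    [0,1] "here" : (S/(S\NP))/NP
    [1,5] NP   >
      [1,4] NP/(S\NP)   <
        [1,3] S   >
          [1,2] "plan" : S/(S/PP)
          [2,3] "which" : S/PP
        [3,4] "map" : (NP/(S\NP))\S
      [4,5] "often" : S\NP
  [5,7] S\NP   <
    [5,6] "idea" : PP
    [6,7] "under" : (S\NP)\PP

NP/(S\NP)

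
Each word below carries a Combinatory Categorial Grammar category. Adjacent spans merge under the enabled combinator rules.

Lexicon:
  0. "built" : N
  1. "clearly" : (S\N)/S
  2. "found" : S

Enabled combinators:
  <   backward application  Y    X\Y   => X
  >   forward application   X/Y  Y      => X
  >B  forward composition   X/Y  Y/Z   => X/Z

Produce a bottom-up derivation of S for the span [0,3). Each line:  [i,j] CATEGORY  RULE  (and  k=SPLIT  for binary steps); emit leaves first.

[0,1] N  lex  "built"
[1,2] (S\N)/S  lex  "clearly"
[2,3] S  lex  "found"
[1,3] S\N  >  k=2
[0,3] S  <  k=1

[0,3] S   <
  [0,1] "built" : N
  [1,3] S\N   >
    [1,2] "clearly" : (S\N)/S
    [2,3] "found" : S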